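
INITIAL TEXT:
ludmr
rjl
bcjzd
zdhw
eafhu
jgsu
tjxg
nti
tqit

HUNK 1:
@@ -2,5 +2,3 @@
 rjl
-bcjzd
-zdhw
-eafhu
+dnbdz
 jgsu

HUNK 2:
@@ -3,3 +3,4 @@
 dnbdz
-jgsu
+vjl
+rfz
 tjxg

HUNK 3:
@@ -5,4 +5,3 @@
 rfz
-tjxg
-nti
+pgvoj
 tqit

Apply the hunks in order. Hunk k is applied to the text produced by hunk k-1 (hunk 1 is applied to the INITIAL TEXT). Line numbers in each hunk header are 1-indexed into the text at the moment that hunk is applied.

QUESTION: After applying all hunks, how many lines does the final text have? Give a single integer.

Hunk 1: at line 2 remove [bcjzd,zdhw,eafhu] add [dnbdz] -> 7 lines: ludmr rjl dnbdz jgsu tjxg nti tqit
Hunk 2: at line 3 remove [jgsu] add [vjl,rfz] -> 8 lines: ludmr rjl dnbdz vjl rfz tjxg nti tqit
Hunk 3: at line 5 remove [tjxg,nti] add [pgvoj] -> 7 lines: ludmr rjl dnbdz vjl rfz pgvoj tqit
Final line count: 7

Answer: 7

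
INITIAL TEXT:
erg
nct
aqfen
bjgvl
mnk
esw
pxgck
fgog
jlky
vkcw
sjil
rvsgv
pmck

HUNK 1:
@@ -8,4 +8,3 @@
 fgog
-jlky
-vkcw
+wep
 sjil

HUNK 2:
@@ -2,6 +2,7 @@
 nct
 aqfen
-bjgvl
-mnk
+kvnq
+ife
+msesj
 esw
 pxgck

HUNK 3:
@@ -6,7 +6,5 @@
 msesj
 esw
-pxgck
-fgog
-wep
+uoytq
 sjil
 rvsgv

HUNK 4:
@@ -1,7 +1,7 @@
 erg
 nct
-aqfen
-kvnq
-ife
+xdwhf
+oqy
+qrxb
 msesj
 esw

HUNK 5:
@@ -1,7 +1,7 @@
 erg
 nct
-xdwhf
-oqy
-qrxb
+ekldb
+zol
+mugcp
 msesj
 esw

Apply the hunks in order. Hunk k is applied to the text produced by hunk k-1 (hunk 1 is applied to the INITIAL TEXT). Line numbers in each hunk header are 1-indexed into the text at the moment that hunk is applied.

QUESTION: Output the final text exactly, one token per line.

Answer: erg
nct
ekldb
zol
mugcp
msesj
esw
uoytq
sjil
rvsgv
pmck

Derivation:
Hunk 1: at line 8 remove [jlky,vkcw] add [wep] -> 12 lines: erg nct aqfen bjgvl mnk esw pxgck fgog wep sjil rvsgv pmck
Hunk 2: at line 2 remove [bjgvl,mnk] add [kvnq,ife,msesj] -> 13 lines: erg nct aqfen kvnq ife msesj esw pxgck fgog wep sjil rvsgv pmck
Hunk 3: at line 6 remove [pxgck,fgog,wep] add [uoytq] -> 11 lines: erg nct aqfen kvnq ife msesj esw uoytq sjil rvsgv pmck
Hunk 4: at line 1 remove [aqfen,kvnq,ife] add [xdwhf,oqy,qrxb] -> 11 lines: erg nct xdwhf oqy qrxb msesj esw uoytq sjil rvsgv pmck
Hunk 5: at line 1 remove [xdwhf,oqy,qrxb] add [ekldb,zol,mugcp] -> 11 lines: erg nct ekldb zol mugcp msesj esw uoytq sjil rvsgv pmck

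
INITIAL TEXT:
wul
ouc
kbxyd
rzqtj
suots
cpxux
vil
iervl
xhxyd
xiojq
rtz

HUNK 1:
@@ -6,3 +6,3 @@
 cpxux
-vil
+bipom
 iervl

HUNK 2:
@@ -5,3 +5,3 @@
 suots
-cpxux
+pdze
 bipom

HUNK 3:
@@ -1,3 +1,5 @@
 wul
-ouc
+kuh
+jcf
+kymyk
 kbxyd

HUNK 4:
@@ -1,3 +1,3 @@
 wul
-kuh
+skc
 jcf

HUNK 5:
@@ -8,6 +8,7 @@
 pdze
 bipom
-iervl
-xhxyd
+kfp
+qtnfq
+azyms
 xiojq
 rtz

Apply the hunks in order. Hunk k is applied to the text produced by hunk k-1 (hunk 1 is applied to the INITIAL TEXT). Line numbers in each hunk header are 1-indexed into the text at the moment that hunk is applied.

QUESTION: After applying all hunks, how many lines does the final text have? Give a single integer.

Hunk 1: at line 6 remove [vil] add [bipom] -> 11 lines: wul ouc kbxyd rzqtj suots cpxux bipom iervl xhxyd xiojq rtz
Hunk 2: at line 5 remove [cpxux] add [pdze] -> 11 lines: wul ouc kbxyd rzqtj suots pdze bipom iervl xhxyd xiojq rtz
Hunk 3: at line 1 remove [ouc] add [kuh,jcf,kymyk] -> 13 lines: wul kuh jcf kymyk kbxyd rzqtj suots pdze bipom iervl xhxyd xiojq rtz
Hunk 4: at line 1 remove [kuh] add [skc] -> 13 lines: wul skc jcf kymyk kbxyd rzqtj suots pdze bipom iervl xhxyd xiojq rtz
Hunk 5: at line 8 remove [iervl,xhxyd] add [kfp,qtnfq,azyms] -> 14 lines: wul skc jcf kymyk kbxyd rzqtj suots pdze bipom kfp qtnfq azyms xiojq rtz
Final line count: 14

Answer: 14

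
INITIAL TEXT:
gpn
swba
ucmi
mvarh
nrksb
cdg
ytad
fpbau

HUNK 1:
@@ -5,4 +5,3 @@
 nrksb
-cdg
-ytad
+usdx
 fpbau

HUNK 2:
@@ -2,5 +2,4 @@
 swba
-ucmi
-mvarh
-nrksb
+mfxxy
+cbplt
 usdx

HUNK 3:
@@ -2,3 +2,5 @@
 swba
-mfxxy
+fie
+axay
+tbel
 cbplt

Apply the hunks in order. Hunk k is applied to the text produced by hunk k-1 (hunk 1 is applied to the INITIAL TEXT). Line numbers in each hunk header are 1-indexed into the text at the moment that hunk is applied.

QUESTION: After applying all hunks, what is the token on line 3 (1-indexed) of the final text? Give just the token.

Hunk 1: at line 5 remove [cdg,ytad] add [usdx] -> 7 lines: gpn swba ucmi mvarh nrksb usdx fpbau
Hunk 2: at line 2 remove [ucmi,mvarh,nrksb] add [mfxxy,cbplt] -> 6 lines: gpn swba mfxxy cbplt usdx fpbau
Hunk 3: at line 2 remove [mfxxy] add [fie,axay,tbel] -> 8 lines: gpn swba fie axay tbel cbplt usdx fpbau
Final line 3: fie

Answer: fie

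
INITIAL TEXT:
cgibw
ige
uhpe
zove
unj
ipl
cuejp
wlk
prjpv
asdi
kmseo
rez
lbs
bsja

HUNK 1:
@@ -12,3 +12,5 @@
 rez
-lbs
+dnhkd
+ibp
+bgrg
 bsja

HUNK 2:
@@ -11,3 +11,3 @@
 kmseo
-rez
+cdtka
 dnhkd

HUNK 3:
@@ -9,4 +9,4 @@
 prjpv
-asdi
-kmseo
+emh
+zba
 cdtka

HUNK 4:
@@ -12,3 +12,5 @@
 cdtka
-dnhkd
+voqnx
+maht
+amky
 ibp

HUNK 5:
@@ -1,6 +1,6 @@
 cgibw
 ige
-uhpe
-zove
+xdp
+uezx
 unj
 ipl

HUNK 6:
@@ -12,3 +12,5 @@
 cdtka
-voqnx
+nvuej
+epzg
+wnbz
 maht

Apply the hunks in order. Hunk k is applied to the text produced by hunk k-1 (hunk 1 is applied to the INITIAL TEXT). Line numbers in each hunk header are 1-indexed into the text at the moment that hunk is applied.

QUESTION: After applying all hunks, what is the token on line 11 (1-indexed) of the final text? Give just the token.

Hunk 1: at line 12 remove [lbs] add [dnhkd,ibp,bgrg] -> 16 lines: cgibw ige uhpe zove unj ipl cuejp wlk prjpv asdi kmseo rez dnhkd ibp bgrg bsja
Hunk 2: at line 11 remove [rez] add [cdtka] -> 16 lines: cgibw ige uhpe zove unj ipl cuejp wlk prjpv asdi kmseo cdtka dnhkd ibp bgrg bsja
Hunk 3: at line 9 remove [asdi,kmseo] add [emh,zba] -> 16 lines: cgibw ige uhpe zove unj ipl cuejp wlk prjpv emh zba cdtka dnhkd ibp bgrg bsja
Hunk 4: at line 12 remove [dnhkd] add [voqnx,maht,amky] -> 18 lines: cgibw ige uhpe zove unj ipl cuejp wlk prjpv emh zba cdtka voqnx maht amky ibp bgrg bsja
Hunk 5: at line 1 remove [uhpe,zove] add [xdp,uezx] -> 18 lines: cgibw ige xdp uezx unj ipl cuejp wlk prjpv emh zba cdtka voqnx maht amky ibp bgrg bsja
Hunk 6: at line 12 remove [voqnx] add [nvuej,epzg,wnbz] -> 20 lines: cgibw ige xdp uezx unj ipl cuejp wlk prjpv emh zba cdtka nvuej epzg wnbz maht amky ibp bgrg bsja
Final line 11: zba

Answer: zba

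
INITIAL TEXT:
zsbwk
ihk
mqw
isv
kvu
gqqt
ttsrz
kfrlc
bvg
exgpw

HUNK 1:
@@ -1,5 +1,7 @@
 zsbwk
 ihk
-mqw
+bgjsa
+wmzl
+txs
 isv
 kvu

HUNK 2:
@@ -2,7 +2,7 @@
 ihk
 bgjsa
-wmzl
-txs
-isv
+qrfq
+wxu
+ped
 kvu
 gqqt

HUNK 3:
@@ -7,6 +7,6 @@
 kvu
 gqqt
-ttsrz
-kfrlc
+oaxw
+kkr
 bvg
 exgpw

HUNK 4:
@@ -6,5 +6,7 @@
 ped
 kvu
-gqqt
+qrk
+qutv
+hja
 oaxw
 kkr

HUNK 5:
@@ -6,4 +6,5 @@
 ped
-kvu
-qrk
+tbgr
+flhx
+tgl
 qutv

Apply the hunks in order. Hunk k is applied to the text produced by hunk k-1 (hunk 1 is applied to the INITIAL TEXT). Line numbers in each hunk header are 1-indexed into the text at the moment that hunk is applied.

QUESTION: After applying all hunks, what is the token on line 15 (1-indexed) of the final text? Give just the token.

Answer: exgpw

Derivation:
Hunk 1: at line 1 remove [mqw] add [bgjsa,wmzl,txs] -> 12 lines: zsbwk ihk bgjsa wmzl txs isv kvu gqqt ttsrz kfrlc bvg exgpw
Hunk 2: at line 2 remove [wmzl,txs,isv] add [qrfq,wxu,ped] -> 12 lines: zsbwk ihk bgjsa qrfq wxu ped kvu gqqt ttsrz kfrlc bvg exgpw
Hunk 3: at line 7 remove [ttsrz,kfrlc] add [oaxw,kkr] -> 12 lines: zsbwk ihk bgjsa qrfq wxu ped kvu gqqt oaxw kkr bvg exgpw
Hunk 4: at line 6 remove [gqqt] add [qrk,qutv,hja] -> 14 lines: zsbwk ihk bgjsa qrfq wxu ped kvu qrk qutv hja oaxw kkr bvg exgpw
Hunk 5: at line 6 remove [kvu,qrk] add [tbgr,flhx,tgl] -> 15 lines: zsbwk ihk bgjsa qrfq wxu ped tbgr flhx tgl qutv hja oaxw kkr bvg exgpw
Final line 15: exgpw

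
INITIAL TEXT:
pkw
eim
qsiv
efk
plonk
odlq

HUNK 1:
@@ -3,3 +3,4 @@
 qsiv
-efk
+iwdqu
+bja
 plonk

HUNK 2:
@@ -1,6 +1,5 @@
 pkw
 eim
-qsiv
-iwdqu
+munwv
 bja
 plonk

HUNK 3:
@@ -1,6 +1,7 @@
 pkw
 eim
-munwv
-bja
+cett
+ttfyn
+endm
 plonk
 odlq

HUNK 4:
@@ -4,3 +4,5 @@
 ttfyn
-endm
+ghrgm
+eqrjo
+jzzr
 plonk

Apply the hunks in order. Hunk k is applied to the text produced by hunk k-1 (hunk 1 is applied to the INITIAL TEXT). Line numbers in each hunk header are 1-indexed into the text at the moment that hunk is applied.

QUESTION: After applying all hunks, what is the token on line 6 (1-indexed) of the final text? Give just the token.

Hunk 1: at line 3 remove [efk] add [iwdqu,bja] -> 7 lines: pkw eim qsiv iwdqu bja plonk odlq
Hunk 2: at line 1 remove [qsiv,iwdqu] add [munwv] -> 6 lines: pkw eim munwv bja plonk odlq
Hunk 3: at line 1 remove [munwv,bja] add [cett,ttfyn,endm] -> 7 lines: pkw eim cett ttfyn endm plonk odlq
Hunk 4: at line 4 remove [endm] add [ghrgm,eqrjo,jzzr] -> 9 lines: pkw eim cett ttfyn ghrgm eqrjo jzzr plonk odlq
Final line 6: eqrjo

Answer: eqrjo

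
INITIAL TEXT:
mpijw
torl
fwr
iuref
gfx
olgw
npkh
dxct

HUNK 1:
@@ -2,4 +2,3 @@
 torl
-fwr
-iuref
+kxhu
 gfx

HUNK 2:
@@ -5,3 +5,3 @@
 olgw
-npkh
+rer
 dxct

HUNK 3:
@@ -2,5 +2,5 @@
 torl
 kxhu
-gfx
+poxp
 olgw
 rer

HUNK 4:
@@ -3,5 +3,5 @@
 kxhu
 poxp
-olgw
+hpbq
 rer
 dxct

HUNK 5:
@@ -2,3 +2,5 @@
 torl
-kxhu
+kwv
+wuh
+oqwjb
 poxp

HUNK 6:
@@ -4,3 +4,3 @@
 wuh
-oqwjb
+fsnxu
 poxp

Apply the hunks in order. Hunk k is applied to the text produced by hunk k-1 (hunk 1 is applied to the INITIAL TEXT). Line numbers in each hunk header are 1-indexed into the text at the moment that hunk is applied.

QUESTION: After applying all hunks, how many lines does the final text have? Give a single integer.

Hunk 1: at line 2 remove [fwr,iuref] add [kxhu] -> 7 lines: mpijw torl kxhu gfx olgw npkh dxct
Hunk 2: at line 5 remove [npkh] add [rer] -> 7 lines: mpijw torl kxhu gfx olgw rer dxct
Hunk 3: at line 2 remove [gfx] add [poxp] -> 7 lines: mpijw torl kxhu poxp olgw rer dxct
Hunk 4: at line 3 remove [olgw] add [hpbq] -> 7 lines: mpijw torl kxhu poxp hpbq rer dxct
Hunk 5: at line 2 remove [kxhu] add [kwv,wuh,oqwjb] -> 9 lines: mpijw torl kwv wuh oqwjb poxp hpbq rer dxct
Hunk 6: at line 4 remove [oqwjb] add [fsnxu] -> 9 lines: mpijw torl kwv wuh fsnxu poxp hpbq rer dxct
Final line count: 9

Answer: 9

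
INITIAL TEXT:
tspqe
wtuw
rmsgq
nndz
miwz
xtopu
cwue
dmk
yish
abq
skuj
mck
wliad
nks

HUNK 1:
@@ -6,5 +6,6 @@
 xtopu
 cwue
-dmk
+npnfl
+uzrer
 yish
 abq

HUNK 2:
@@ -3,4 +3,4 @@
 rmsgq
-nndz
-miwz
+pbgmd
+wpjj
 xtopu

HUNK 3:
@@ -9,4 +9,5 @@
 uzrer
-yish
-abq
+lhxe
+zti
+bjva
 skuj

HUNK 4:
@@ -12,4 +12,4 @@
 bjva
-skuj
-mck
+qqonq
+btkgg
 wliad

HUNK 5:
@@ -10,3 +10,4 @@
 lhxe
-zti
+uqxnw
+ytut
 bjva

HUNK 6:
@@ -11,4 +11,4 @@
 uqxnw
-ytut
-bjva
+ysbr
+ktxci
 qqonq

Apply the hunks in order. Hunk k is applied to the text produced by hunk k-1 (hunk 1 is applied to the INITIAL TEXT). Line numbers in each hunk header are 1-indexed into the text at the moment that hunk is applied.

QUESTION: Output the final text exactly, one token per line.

Answer: tspqe
wtuw
rmsgq
pbgmd
wpjj
xtopu
cwue
npnfl
uzrer
lhxe
uqxnw
ysbr
ktxci
qqonq
btkgg
wliad
nks

Derivation:
Hunk 1: at line 6 remove [dmk] add [npnfl,uzrer] -> 15 lines: tspqe wtuw rmsgq nndz miwz xtopu cwue npnfl uzrer yish abq skuj mck wliad nks
Hunk 2: at line 3 remove [nndz,miwz] add [pbgmd,wpjj] -> 15 lines: tspqe wtuw rmsgq pbgmd wpjj xtopu cwue npnfl uzrer yish abq skuj mck wliad nks
Hunk 3: at line 9 remove [yish,abq] add [lhxe,zti,bjva] -> 16 lines: tspqe wtuw rmsgq pbgmd wpjj xtopu cwue npnfl uzrer lhxe zti bjva skuj mck wliad nks
Hunk 4: at line 12 remove [skuj,mck] add [qqonq,btkgg] -> 16 lines: tspqe wtuw rmsgq pbgmd wpjj xtopu cwue npnfl uzrer lhxe zti bjva qqonq btkgg wliad nks
Hunk 5: at line 10 remove [zti] add [uqxnw,ytut] -> 17 lines: tspqe wtuw rmsgq pbgmd wpjj xtopu cwue npnfl uzrer lhxe uqxnw ytut bjva qqonq btkgg wliad nks
Hunk 6: at line 11 remove [ytut,bjva] add [ysbr,ktxci] -> 17 lines: tspqe wtuw rmsgq pbgmd wpjj xtopu cwue npnfl uzrer lhxe uqxnw ysbr ktxci qqonq btkgg wliad nks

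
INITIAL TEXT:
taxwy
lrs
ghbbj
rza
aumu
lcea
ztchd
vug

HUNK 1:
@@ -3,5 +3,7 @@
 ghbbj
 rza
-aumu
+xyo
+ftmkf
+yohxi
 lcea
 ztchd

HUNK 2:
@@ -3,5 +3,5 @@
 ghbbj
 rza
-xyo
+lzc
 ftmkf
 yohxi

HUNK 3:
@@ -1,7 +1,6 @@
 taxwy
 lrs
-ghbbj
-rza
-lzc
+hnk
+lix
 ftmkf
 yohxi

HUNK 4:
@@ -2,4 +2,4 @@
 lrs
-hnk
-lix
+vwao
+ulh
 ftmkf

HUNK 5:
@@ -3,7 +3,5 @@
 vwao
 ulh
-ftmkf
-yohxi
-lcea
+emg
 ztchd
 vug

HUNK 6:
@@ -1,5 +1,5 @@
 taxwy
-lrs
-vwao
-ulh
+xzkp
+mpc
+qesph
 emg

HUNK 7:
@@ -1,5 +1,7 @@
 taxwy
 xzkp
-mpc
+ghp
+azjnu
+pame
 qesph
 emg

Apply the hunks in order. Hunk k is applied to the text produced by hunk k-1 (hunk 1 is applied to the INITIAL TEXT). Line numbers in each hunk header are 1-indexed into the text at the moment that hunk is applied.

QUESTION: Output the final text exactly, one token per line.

Answer: taxwy
xzkp
ghp
azjnu
pame
qesph
emg
ztchd
vug

Derivation:
Hunk 1: at line 3 remove [aumu] add [xyo,ftmkf,yohxi] -> 10 lines: taxwy lrs ghbbj rza xyo ftmkf yohxi lcea ztchd vug
Hunk 2: at line 3 remove [xyo] add [lzc] -> 10 lines: taxwy lrs ghbbj rza lzc ftmkf yohxi lcea ztchd vug
Hunk 3: at line 1 remove [ghbbj,rza,lzc] add [hnk,lix] -> 9 lines: taxwy lrs hnk lix ftmkf yohxi lcea ztchd vug
Hunk 4: at line 2 remove [hnk,lix] add [vwao,ulh] -> 9 lines: taxwy lrs vwao ulh ftmkf yohxi lcea ztchd vug
Hunk 5: at line 3 remove [ftmkf,yohxi,lcea] add [emg] -> 7 lines: taxwy lrs vwao ulh emg ztchd vug
Hunk 6: at line 1 remove [lrs,vwao,ulh] add [xzkp,mpc,qesph] -> 7 lines: taxwy xzkp mpc qesph emg ztchd vug
Hunk 7: at line 1 remove [mpc] add [ghp,azjnu,pame] -> 9 lines: taxwy xzkp ghp azjnu pame qesph emg ztchd vug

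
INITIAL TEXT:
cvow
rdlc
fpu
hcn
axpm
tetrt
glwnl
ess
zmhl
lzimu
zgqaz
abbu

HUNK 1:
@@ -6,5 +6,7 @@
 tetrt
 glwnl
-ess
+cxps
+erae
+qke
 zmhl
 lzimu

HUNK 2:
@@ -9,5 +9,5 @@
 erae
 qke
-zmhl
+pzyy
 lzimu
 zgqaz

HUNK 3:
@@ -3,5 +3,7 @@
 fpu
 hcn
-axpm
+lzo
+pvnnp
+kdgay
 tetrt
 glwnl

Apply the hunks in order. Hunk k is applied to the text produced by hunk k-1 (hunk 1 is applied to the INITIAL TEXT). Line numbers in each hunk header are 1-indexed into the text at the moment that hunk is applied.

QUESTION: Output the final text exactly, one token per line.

Answer: cvow
rdlc
fpu
hcn
lzo
pvnnp
kdgay
tetrt
glwnl
cxps
erae
qke
pzyy
lzimu
zgqaz
abbu

Derivation:
Hunk 1: at line 6 remove [ess] add [cxps,erae,qke] -> 14 lines: cvow rdlc fpu hcn axpm tetrt glwnl cxps erae qke zmhl lzimu zgqaz abbu
Hunk 2: at line 9 remove [zmhl] add [pzyy] -> 14 lines: cvow rdlc fpu hcn axpm tetrt glwnl cxps erae qke pzyy lzimu zgqaz abbu
Hunk 3: at line 3 remove [axpm] add [lzo,pvnnp,kdgay] -> 16 lines: cvow rdlc fpu hcn lzo pvnnp kdgay tetrt glwnl cxps erae qke pzyy lzimu zgqaz abbu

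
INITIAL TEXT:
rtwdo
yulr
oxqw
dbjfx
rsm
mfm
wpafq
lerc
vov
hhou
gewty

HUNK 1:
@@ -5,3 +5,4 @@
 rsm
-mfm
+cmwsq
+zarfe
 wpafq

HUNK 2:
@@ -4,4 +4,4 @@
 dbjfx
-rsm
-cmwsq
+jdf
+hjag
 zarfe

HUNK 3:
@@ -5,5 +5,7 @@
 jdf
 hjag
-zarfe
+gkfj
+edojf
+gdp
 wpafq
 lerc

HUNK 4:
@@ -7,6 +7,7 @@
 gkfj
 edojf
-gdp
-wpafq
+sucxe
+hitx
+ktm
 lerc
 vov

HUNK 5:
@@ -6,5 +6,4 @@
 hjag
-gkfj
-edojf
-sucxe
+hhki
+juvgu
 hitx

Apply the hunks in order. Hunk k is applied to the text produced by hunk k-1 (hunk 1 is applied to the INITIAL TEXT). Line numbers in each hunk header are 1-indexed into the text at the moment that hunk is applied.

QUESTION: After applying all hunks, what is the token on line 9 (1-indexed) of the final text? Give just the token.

Answer: hitx

Derivation:
Hunk 1: at line 5 remove [mfm] add [cmwsq,zarfe] -> 12 lines: rtwdo yulr oxqw dbjfx rsm cmwsq zarfe wpafq lerc vov hhou gewty
Hunk 2: at line 4 remove [rsm,cmwsq] add [jdf,hjag] -> 12 lines: rtwdo yulr oxqw dbjfx jdf hjag zarfe wpafq lerc vov hhou gewty
Hunk 3: at line 5 remove [zarfe] add [gkfj,edojf,gdp] -> 14 lines: rtwdo yulr oxqw dbjfx jdf hjag gkfj edojf gdp wpafq lerc vov hhou gewty
Hunk 4: at line 7 remove [gdp,wpafq] add [sucxe,hitx,ktm] -> 15 lines: rtwdo yulr oxqw dbjfx jdf hjag gkfj edojf sucxe hitx ktm lerc vov hhou gewty
Hunk 5: at line 6 remove [gkfj,edojf,sucxe] add [hhki,juvgu] -> 14 lines: rtwdo yulr oxqw dbjfx jdf hjag hhki juvgu hitx ktm lerc vov hhou gewty
Final line 9: hitx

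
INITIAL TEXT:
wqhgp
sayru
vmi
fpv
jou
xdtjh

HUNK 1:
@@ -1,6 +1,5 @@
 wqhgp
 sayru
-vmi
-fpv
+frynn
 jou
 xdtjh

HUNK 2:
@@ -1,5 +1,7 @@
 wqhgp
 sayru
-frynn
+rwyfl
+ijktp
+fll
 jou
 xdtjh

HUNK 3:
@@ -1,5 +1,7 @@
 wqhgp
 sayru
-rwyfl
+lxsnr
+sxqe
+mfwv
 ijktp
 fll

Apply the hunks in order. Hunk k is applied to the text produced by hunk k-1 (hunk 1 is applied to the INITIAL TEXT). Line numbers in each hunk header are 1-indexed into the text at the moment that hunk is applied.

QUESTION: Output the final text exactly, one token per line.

Answer: wqhgp
sayru
lxsnr
sxqe
mfwv
ijktp
fll
jou
xdtjh

Derivation:
Hunk 1: at line 1 remove [vmi,fpv] add [frynn] -> 5 lines: wqhgp sayru frynn jou xdtjh
Hunk 2: at line 1 remove [frynn] add [rwyfl,ijktp,fll] -> 7 lines: wqhgp sayru rwyfl ijktp fll jou xdtjh
Hunk 3: at line 1 remove [rwyfl] add [lxsnr,sxqe,mfwv] -> 9 lines: wqhgp sayru lxsnr sxqe mfwv ijktp fll jou xdtjh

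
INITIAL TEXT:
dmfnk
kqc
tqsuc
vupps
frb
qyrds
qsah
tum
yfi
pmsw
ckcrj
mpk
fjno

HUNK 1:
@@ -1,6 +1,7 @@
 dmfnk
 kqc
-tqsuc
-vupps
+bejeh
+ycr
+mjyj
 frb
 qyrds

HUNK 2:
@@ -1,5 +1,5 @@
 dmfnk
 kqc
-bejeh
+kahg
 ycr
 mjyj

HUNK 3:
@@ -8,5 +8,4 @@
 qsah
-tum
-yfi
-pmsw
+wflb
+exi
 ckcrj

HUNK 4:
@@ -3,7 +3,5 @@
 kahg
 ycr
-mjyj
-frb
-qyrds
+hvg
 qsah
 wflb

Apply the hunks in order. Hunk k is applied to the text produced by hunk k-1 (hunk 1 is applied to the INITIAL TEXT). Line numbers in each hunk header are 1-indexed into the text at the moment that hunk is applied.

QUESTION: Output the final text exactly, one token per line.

Answer: dmfnk
kqc
kahg
ycr
hvg
qsah
wflb
exi
ckcrj
mpk
fjno

Derivation:
Hunk 1: at line 1 remove [tqsuc,vupps] add [bejeh,ycr,mjyj] -> 14 lines: dmfnk kqc bejeh ycr mjyj frb qyrds qsah tum yfi pmsw ckcrj mpk fjno
Hunk 2: at line 1 remove [bejeh] add [kahg] -> 14 lines: dmfnk kqc kahg ycr mjyj frb qyrds qsah tum yfi pmsw ckcrj mpk fjno
Hunk 3: at line 8 remove [tum,yfi,pmsw] add [wflb,exi] -> 13 lines: dmfnk kqc kahg ycr mjyj frb qyrds qsah wflb exi ckcrj mpk fjno
Hunk 4: at line 3 remove [mjyj,frb,qyrds] add [hvg] -> 11 lines: dmfnk kqc kahg ycr hvg qsah wflb exi ckcrj mpk fjno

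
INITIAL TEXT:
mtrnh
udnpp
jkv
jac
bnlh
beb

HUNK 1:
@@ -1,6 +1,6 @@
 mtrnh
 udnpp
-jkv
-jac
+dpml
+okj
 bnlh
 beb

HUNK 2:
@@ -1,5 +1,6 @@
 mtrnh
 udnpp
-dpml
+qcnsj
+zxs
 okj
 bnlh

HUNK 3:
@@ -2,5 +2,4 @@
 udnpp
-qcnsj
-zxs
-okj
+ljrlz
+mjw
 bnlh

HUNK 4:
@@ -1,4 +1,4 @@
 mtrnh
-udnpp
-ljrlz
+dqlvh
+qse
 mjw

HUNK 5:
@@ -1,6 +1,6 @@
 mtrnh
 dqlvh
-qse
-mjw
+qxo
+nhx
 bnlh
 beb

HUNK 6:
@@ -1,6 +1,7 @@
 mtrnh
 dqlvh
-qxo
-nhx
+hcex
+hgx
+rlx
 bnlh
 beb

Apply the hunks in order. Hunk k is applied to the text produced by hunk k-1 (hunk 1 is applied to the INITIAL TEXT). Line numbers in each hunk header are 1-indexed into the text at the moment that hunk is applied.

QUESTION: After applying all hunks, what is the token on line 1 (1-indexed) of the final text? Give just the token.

Hunk 1: at line 1 remove [jkv,jac] add [dpml,okj] -> 6 lines: mtrnh udnpp dpml okj bnlh beb
Hunk 2: at line 1 remove [dpml] add [qcnsj,zxs] -> 7 lines: mtrnh udnpp qcnsj zxs okj bnlh beb
Hunk 3: at line 2 remove [qcnsj,zxs,okj] add [ljrlz,mjw] -> 6 lines: mtrnh udnpp ljrlz mjw bnlh beb
Hunk 4: at line 1 remove [udnpp,ljrlz] add [dqlvh,qse] -> 6 lines: mtrnh dqlvh qse mjw bnlh beb
Hunk 5: at line 1 remove [qse,mjw] add [qxo,nhx] -> 6 lines: mtrnh dqlvh qxo nhx bnlh beb
Hunk 6: at line 1 remove [qxo,nhx] add [hcex,hgx,rlx] -> 7 lines: mtrnh dqlvh hcex hgx rlx bnlh beb
Final line 1: mtrnh

Answer: mtrnh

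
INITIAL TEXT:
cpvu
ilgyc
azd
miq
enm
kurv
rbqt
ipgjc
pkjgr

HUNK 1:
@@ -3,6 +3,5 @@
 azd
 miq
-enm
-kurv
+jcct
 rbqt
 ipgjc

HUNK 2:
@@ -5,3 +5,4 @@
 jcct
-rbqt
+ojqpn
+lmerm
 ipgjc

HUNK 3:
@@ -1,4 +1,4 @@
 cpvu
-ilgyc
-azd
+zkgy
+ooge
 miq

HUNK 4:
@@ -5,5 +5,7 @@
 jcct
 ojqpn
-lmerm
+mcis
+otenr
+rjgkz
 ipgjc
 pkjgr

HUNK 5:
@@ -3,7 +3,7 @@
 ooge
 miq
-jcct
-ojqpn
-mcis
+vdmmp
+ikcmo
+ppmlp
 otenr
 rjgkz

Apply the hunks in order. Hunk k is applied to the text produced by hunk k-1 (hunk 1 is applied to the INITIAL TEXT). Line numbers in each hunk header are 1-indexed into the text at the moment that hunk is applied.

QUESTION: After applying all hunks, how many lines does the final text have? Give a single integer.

Hunk 1: at line 3 remove [enm,kurv] add [jcct] -> 8 lines: cpvu ilgyc azd miq jcct rbqt ipgjc pkjgr
Hunk 2: at line 5 remove [rbqt] add [ojqpn,lmerm] -> 9 lines: cpvu ilgyc azd miq jcct ojqpn lmerm ipgjc pkjgr
Hunk 3: at line 1 remove [ilgyc,azd] add [zkgy,ooge] -> 9 lines: cpvu zkgy ooge miq jcct ojqpn lmerm ipgjc pkjgr
Hunk 4: at line 5 remove [lmerm] add [mcis,otenr,rjgkz] -> 11 lines: cpvu zkgy ooge miq jcct ojqpn mcis otenr rjgkz ipgjc pkjgr
Hunk 5: at line 3 remove [jcct,ojqpn,mcis] add [vdmmp,ikcmo,ppmlp] -> 11 lines: cpvu zkgy ooge miq vdmmp ikcmo ppmlp otenr rjgkz ipgjc pkjgr
Final line count: 11

Answer: 11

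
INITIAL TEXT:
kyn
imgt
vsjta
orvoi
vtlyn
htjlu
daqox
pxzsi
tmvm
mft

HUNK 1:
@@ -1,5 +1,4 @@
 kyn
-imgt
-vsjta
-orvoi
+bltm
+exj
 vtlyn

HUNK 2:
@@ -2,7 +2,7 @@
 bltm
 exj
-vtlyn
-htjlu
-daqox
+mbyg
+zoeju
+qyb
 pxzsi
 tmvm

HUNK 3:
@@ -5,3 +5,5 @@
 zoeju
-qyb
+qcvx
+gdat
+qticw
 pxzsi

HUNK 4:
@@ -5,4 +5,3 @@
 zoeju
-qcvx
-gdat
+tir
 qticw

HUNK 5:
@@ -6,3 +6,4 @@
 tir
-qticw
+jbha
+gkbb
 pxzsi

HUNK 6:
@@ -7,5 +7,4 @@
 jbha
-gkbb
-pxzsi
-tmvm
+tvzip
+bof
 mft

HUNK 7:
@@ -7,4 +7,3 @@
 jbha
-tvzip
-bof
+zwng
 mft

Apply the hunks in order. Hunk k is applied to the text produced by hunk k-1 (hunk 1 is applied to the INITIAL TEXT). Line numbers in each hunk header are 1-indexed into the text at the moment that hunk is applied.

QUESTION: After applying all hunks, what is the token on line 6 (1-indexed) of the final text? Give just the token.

Answer: tir

Derivation:
Hunk 1: at line 1 remove [imgt,vsjta,orvoi] add [bltm,exj] -> 9 lines: kyn bltm exj vtlyn htjlu daqox pxzsi tmvm mft
Hunk 2: at line 2 remove [vtlyn,htjlu,daqox] add [mbyg,zoeju,qyb] -> 9 lines: kyn bltm exj mbyg zoeju qyb pxzsi tmvm mft
Hunk 3: at line 5 remove [qyb] add [qcvx,gdat,qticw] -> 11 lines: kyn bltm exj mbyg zoeju qcvx gdat qticw pxzsi tmvm mft
Hunk 4: at line 5 remove [qcvx,gdat] add [tir] -> 10 lines: kyn bltm exj mbyg zoeju tir qticw pxzsi tmvm mft
Hunk 5: at line 6 remove [qticw] add [jbha,gkbb] -> 11 lines: kyn bltm exj mbyg zoeju tir jbha gkbb pxzsi tmvm mft
Hunk 6: at line 7 remove [gkbb,pxzsi,tmvm] add [tvzip,bof] -> 10 lines: kyn bltm exj mbyg zoeju tir jbha tvzip bof mft
Hunk 7: at line 7 remove [tvzip,bof] add [zwng] -> 9 lines: kyn bltm exj mbyg zoeju tir jbha zwng mft
Final line 6: tir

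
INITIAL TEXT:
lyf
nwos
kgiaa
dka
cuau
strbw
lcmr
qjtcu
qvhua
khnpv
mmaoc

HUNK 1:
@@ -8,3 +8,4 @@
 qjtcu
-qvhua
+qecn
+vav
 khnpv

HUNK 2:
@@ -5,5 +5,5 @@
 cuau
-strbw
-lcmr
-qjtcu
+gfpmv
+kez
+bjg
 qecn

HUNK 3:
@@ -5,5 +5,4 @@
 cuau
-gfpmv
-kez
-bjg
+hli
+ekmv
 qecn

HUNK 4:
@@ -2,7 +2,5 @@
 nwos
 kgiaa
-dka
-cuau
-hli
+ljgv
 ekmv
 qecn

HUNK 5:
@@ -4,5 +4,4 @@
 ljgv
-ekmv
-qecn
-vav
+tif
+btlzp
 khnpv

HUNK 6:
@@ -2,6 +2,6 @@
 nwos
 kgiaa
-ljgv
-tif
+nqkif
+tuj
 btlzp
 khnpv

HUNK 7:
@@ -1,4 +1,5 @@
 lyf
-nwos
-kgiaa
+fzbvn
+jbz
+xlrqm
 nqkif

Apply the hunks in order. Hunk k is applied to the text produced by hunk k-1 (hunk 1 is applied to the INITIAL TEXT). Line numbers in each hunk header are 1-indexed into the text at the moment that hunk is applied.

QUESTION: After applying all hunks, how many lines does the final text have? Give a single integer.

Answer: 9

Derivation:
Hunk 1: at line 8 remove [qvhua] add [qecn,vav] -> 12 lines: lyf nwos kgiaa dka cuau strbw lcmr qjtcu qecn vav khnpv mmaoc
Hunk 2: at line 5 remove [strbw,lcmr,qjtcu] add [gfpmv,kez,bjg] -> 12 lines: lyf nwos kgiaa dka cuau gfpmv kez bjg qecn vav khnpv mmaoc
Hunk 3: at line 5 remove [gfpmv,kez,bjg] add [hli,ekmv] -> 11 lines: lyf nwos kgiaa dka cuau hli ekmv qecn vav khnpv mmaoc
Hunk 4: at line 2 remove [dka,cuau,hli] add [ljgv] -> 9 lines: lyf nwos kgiaa ljgv ekmv qecn vav khnpv mmaoc
Hunk 5: at line 4 remove [ekmv,qecn,vav] add [tif,btlzp] -> 8 lines: lyf nwos kgiaa ljgv tif btlzp khnpv mmaoc
Hunk 6: at line 2 remove [ljgv,tif] add [nqkif,tuj] -> 8 lines: lyf nwos kgiaa nqkif tuj btlzp khnpv mmaoc
Hunk 7: at line 1 remove [nwos,kgiaa] add [fzbvn,jbz,xlrqm] -> 9 lines: lyf fzbvn jbz xlrqm nqkif tuj btlzp khnpv mmaoc
Final line count: 9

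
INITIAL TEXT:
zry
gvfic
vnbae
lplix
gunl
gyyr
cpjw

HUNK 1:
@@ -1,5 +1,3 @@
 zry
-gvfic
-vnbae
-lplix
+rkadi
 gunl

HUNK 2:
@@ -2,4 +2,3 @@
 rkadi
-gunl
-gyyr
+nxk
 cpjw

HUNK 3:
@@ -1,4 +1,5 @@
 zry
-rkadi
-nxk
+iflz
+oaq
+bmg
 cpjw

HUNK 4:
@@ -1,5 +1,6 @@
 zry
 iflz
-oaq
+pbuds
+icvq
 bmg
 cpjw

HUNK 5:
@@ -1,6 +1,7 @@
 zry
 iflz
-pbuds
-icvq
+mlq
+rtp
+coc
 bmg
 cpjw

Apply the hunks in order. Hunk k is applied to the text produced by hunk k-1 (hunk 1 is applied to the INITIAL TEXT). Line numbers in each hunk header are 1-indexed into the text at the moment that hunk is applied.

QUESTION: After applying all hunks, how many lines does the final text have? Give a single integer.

Answer: 7

Derivation:
Hunk 1: at line 1 remove [gvfic,vnbae,lplix] add [rkadi] -> 5 lines: zry rkadi gunl gyyr cpjw
Hunk 2: at line 2 remove [gunl,gyyr] add [nxk] -> 4 lines: zry rkadi nxk cpjw
Hunk 3: at line 1 remove [rkadi,nxk] add [iflz,oaq,bmg] -> 5 lines: zry iflz oaq bmg cpjw
Hunk 4: at line 1 remove [oaq] add [pbuds,icvq] -> 6 lines: zry iflz pbuds icvq bmg cpjw
Hunk 5: at line 1 remove [pbuds,icvq] add [mlq,rtp,coc] -> 7 lines: zry iflz mlq rtp coc bmg cpjw
Final line count: 7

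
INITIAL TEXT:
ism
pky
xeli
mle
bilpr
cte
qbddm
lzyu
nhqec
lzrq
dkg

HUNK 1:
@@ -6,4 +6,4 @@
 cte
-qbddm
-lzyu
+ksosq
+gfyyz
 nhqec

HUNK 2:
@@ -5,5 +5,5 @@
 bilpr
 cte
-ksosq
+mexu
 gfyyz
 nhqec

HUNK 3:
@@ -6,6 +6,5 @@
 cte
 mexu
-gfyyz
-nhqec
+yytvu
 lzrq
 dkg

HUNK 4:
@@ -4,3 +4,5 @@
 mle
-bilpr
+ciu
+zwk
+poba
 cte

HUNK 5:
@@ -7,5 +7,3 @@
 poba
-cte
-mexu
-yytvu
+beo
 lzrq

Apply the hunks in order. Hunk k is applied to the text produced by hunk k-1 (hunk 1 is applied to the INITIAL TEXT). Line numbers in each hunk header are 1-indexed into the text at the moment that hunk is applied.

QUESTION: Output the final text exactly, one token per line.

Answer: ism
pky
xeli
mle
ciu
zwk
poba
beo
lzrq
dkg

Derivation:
Hunk 1: at line 6 remove [qbddm,lzyu] add [ksosq,gfyyz] -> 11 lines: ism pky xeli mle bilpr cte ksosq gfyyz nhqec lzrq dkg
Hunk 2: at line 5 remove [ksosq] add [mexu] -> 11 lines: ism pky xeli mle bilpr cte mexu gfyyz nhqec lzrq dkg
Hunk 3: at line 6 remove [gfyyz,nhqec] add [yytvu] -> 10 lines: ism pky xeli mle bilpr cte mexu yytvu lzrq dkg
Hunk 4: at line 4 remove [bilpr] add [ciu,zwk,poba] -> 12 lines: ism pky xeli mle ciu zwk poba cte mexu yytvu lzrq dkg
Hunk 5: at line 7 remove [cte,mexu,yytvu] add [beo] -> 10 lines: ism pky xeli mle ciu zwk poba beo lzrq dkg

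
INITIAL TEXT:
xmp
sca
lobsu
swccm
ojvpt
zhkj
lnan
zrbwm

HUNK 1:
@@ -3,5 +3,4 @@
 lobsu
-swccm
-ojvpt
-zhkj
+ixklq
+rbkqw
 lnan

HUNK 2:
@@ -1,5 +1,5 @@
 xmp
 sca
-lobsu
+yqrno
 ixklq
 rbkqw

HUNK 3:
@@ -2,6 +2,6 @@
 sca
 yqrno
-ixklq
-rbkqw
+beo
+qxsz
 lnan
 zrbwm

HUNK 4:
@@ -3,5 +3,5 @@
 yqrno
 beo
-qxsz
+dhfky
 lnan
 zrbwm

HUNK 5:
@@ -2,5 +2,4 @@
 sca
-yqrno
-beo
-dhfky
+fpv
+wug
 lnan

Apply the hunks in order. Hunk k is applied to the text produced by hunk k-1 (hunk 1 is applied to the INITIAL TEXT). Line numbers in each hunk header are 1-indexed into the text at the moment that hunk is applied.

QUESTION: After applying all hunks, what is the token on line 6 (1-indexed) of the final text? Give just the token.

Answer: zrbwm

Derivation:
Hunk 1: at line 3 remove [swccm,ojvpt,zhkj] add [ixklq,rbkqw] -> 7 lines: xmp sca lobsu ixklq rbkqw lnan zrbwm
Hunk 2: at line 1 remove [lobsu] add [yqrno] -> 7 lines: xmp sca yqrno ixklq rbkqw lnan zrbwm
Hunk 3: at line 2 remove [ixklq,rbkqw] add [beo,qxsz] -> 7 lines: xmp sca yqrno beo qxsz lnan zrbwm
Hunk 4: at line 3 remove [qxsz] add [dhfky] -> 7 lines: xmp sca yqrno beo dhfky lnan zrbwm
Hunk 5: at line 2 remove [yqrno,beo,dhfky] add [fpv,wug] -> 6 lines: xmp sca fpv wug lnan zrbwm
Final line 6: zrbwm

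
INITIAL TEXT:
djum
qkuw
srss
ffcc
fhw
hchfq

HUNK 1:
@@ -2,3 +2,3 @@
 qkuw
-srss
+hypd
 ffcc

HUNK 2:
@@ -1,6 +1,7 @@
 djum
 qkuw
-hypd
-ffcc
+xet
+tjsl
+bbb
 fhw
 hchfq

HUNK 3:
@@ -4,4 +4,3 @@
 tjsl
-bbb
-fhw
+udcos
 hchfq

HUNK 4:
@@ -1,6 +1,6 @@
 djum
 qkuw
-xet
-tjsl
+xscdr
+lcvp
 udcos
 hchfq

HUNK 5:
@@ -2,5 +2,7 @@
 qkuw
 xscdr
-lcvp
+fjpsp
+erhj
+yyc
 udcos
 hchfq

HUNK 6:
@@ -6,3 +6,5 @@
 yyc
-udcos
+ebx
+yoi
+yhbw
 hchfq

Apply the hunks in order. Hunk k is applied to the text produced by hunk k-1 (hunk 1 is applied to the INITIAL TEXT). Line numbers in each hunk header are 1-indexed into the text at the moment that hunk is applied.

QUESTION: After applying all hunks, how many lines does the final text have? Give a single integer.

Answer: 10

Derivation:
Hunk 1: at line 2 remove [srss] add [hypd] -> 6 lines: djum qkuw hypd ffcc fhw hchfq
Hunk 2: at line 1 remove [hypd,ffcc] add [xet,tjsl,bbb] -> 7 lines: djum qkuw xet tjsl bbb fhw hchfq
Hunk 3: at line 4 remove [bbb,fhw] add [udcos] -> 6 lines: djum qkuw xet tjsl udcos hchfq
Hunk 4: at line 1 remove [xet,tjsl] add [xscdr,lcvp] -> 6 lines: djum qkuw xscdr lcvp udcos hchfq
Hunk 5: at line 2 remove [lcvp] add [fjpsp,erhj,yyc] -> 8 lines: djum qkuw xscdr fjpsp erhj yyc udcos hchfq
Hunk 6: at line 6 remove [udcos] add [ebx,yoi,yhbw] -> 10 lines: djum qkuw xscdr fjpsp erhj yyc ebx yoi yhbw hchfq
Final line count: 10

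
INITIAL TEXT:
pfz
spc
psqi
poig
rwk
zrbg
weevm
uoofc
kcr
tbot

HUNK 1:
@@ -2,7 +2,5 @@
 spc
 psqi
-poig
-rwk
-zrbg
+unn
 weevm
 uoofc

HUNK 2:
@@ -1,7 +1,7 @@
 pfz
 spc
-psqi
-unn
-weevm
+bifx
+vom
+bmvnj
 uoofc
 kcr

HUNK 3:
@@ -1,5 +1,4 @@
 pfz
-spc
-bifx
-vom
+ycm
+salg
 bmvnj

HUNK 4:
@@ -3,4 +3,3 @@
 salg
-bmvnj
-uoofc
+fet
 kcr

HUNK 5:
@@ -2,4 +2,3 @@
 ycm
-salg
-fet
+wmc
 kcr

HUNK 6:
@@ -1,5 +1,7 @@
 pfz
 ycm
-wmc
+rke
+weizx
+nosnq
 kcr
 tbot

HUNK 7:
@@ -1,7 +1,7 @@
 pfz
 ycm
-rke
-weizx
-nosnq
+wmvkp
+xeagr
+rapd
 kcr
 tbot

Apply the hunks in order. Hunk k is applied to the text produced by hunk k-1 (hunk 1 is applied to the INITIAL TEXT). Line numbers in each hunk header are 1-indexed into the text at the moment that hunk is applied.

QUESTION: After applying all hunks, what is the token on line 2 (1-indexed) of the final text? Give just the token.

Answer: ycm

Derivation:
Hunk 1: at line 2 remove [poig,rwk,zrbg] add [unn] -> 8 lines: pfz spc psqi unn weevm uoofc kcr tbot
Hunk 2: at line 1 remove [psqi,unn,weevm] add [bifx,vom,bmvnj] -> 8 lines: pfz spc bifx vom bmvnj uoofc kcr tbot
Hunk 3: at line 1 remove [spc,bifx,vom] add [ycm,salg] -> 7 lines: pfz ycm salg bmvnj uoofc kcr tbot
Hunk 4: at line 3 remove [bmvnj,uoofc] add [fet] -> 6 lines: pfz ycm salg fet kcr tbot
Hunk 5: at line 2 remove [salg,fet] add [wmc] -> 5 lines: pfz ycm wmc kcr tbot
Hunk 6: at line 1 remove [wmc] add [rke,weizx,nosnq] -> 7 lines: pfz ycm rke weizx nosnq kcr tbot
Hunk 7: at line 1 remove [rke,weizx,nosnq] add [wmvkp,xeagr,rapd] -> 7 lines: pfz ycm wmvkp xeagr rapd kcr tbot
Final line 2: ycm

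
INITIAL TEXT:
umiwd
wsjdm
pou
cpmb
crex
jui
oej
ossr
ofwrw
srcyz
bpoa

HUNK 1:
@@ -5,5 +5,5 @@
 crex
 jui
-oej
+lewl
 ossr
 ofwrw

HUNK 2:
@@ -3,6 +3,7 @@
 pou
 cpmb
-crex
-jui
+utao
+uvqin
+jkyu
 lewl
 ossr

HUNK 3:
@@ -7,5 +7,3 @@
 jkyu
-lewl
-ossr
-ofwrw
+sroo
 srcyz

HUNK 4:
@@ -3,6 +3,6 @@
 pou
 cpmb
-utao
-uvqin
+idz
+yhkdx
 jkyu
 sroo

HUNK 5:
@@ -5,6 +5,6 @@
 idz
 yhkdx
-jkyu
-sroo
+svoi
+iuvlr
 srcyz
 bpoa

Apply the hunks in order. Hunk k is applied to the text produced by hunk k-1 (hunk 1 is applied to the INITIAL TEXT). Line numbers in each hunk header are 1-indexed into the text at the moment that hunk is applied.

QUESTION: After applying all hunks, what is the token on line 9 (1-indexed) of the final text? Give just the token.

Hunk 1: at line 5 remove [oej] add [lewl] -> 11 lines: umiwd wsjdm pou cpmb crex jui lewl ossr ofwrw srcyz bpoa
Hunk 2: at line 3 remove [crex,jui] add [utao,uvqin,jkyu] -> 12 lines: umiwd wsjdm pou cpmb utao uvqin jkyu lewl ossr ofwrw srcyz bpoa
Hunk 3: at line 7 remove [lewl,ossr,ofwrw] add [sroo] -> 10 lines: umiwd wsjdm pou cpmb utao uvqin jkyu sroo srcyz bpoa
Hunk 4: at line 3 remove [utao,uvqin] add [idz,yhkdx] -> 10 lines: umiwd wsjdm pou cpmb idz yhkdx jkyu sroo srcyz bpoa
Hunk 5: at line 5 remove [jkyu,sroo] add [svoi,iuvlr] -> 10 lines: umiwd wsjdm pou cpmb idz yhkdx svoi iuvlr srcyz bpoa
Final line 9: srcyz

Answer: srcyz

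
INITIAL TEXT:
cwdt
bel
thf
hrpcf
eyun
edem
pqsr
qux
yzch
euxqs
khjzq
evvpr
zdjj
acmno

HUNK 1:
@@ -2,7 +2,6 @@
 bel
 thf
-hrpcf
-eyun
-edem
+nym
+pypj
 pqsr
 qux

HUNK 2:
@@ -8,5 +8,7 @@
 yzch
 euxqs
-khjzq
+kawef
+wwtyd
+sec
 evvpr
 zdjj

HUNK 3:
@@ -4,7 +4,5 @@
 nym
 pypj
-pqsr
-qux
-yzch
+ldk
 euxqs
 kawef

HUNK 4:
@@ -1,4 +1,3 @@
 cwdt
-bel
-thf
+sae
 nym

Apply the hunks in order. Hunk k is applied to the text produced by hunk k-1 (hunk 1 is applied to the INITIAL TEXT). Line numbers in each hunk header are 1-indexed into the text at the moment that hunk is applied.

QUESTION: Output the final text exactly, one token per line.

Hunk 1: at line 2 remove [hrpcf,eyun,edem] add [nym,pypj] -> 13 lines: cwdt bel thf nym pypj pqsr qux yzch euxqs khjzq evvpr zdjj acmno
Hunk 2: at line 8 remove [khjzq] add [kawef,wwtyd,sec] -> 15 lines: cwdt bel thf nym pypj pqsr qux yzch euxqs kawef wwtyd sec evvpr zdjj acmno
Hunk 3: at line 4 remove [pqsr,qux,yzch] add [ldk] -> 13 lines: cwdt bel thf nym pypj ldk euxqs kawef wwtyd sec evvpr zdjj acmno
Hunk 4: at line 1 remove [bel,thf] add [sae] -> 12 lines: cwdt sae nym pypj ldk euxqs kawef wwtyd sec evvpr zdjj acmno

Answer: cwdt
sae
nym
pypj
ldk
euxqs
kawef
wwtyd
sec
evvpr
zdjj
acmno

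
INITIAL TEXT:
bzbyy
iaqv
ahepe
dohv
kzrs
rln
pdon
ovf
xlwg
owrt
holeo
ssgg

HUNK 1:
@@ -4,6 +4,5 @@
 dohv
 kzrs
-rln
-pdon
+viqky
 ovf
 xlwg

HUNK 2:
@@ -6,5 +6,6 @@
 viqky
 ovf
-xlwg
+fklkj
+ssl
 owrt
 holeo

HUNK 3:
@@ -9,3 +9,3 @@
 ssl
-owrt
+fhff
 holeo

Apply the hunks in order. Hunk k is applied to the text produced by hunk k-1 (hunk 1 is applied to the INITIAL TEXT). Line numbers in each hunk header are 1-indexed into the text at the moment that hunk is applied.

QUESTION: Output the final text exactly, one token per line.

Answer: bzbyy
iaqv
ahepe
dohv
kzrs
viqky
ovf
fklkj
ssl
fhff
holeo
ssgg

Derivation:
Hunk 1: at line 4 remove [rln,pdon] add [viqky] -> 11 lines: bzbyy iaqv ahepe dohv kzrs viqky ovf xlwg owrt holeo ssgg
Hunk 2: at line 6 remove [xlwg] add [fklkj,ssl] -> 12 lines: bzbyy iaqv ahepe dohv kzrs viqky ovf fklkj ssl owrt holeo ssgg
Hunk 3: at line 9 remove [owrt] add [fhff] -> 12 lines: bzbyy iaqv ahepe dohv kzrs viqky ovf fklkj ssl fhff holeo ssgg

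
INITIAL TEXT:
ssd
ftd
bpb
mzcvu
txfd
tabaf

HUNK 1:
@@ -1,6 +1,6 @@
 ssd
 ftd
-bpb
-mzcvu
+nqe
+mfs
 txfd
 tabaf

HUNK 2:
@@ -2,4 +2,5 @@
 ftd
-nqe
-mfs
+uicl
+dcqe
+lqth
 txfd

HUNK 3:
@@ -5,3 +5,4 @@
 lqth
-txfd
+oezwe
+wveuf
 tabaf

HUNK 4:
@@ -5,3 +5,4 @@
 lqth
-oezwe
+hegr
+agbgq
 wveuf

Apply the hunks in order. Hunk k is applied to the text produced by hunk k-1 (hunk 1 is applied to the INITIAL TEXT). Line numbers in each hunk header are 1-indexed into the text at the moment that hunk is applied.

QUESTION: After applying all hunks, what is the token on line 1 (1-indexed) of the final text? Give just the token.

Hunk 1: at line 1 remove [bpb,mzcvu] add [nqe,mfs] -> 6 lines: ssd ftd nqe mfs txfd tabaf
Hunk 2: at line 2 remove [nqe,mfs] add [uicl,dcqe,lqth] -> 7 lines: ssd ftd uicl dcqe lqth txfd tabaf
Hunk 3: at line 5 remove [txfd] add [oezwe,wveuf] -> 8 lines: ssd ftd uicl dcqe lqth oezwe wveuf tabaf
Hunk 4: at line 5 remove [oezwe] add [hegr,agbgq] -> 9 lines: ssd ftd uicl dcqe lqth hegr agbgq wveuf tabaf
Final line 1: ssd

Answer: ssd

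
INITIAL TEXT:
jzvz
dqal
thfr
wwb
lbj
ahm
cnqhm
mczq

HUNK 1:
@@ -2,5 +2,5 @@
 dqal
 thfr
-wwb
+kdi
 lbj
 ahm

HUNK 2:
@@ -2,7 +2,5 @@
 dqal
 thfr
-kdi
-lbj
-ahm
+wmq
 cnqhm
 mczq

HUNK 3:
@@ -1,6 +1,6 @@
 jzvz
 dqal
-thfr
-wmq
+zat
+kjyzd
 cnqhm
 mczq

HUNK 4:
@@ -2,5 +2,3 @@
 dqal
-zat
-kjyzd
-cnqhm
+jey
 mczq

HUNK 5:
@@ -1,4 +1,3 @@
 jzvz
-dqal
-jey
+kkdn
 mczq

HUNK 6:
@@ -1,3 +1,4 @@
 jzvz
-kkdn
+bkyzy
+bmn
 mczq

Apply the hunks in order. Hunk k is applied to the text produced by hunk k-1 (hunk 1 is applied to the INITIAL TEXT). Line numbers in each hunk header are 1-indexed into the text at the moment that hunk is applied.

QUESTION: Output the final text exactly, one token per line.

Hunk 1: at line 2 remove [wwb] add [kdi] -> 8 lines: jzvz dqal thfr kdi lbj ahm cnqhm mczq
Hunk 2: at line 2 remove [kdi,lbj,ahm] add [wmq] -> 6 lines: jzvz dqal thfr wmq cnqhm mczq
Hunk 3: at line 1 remove [thfr,wmq] add [zat,kjyzd] -> 6 lines: jzvz dqal zat kjyzd cnqhm mczq
Hunk 4: at line 2 remove [zat,kjyzd,cnqhm] add [jey] -> 4 lines: jzvz dqal jey mczq
Hunk 5: at line 1 remove [dqal,jey] add [kkdn] -> 3 lines: jzvz kkdn mczq
Hunk 6: at line 1 remove [kkdn] add [bkyzy,bmn] -> 4 lines: jzvz bkyzy bmn mczq

Answer: jzvz
bkyzy
bmn
mczq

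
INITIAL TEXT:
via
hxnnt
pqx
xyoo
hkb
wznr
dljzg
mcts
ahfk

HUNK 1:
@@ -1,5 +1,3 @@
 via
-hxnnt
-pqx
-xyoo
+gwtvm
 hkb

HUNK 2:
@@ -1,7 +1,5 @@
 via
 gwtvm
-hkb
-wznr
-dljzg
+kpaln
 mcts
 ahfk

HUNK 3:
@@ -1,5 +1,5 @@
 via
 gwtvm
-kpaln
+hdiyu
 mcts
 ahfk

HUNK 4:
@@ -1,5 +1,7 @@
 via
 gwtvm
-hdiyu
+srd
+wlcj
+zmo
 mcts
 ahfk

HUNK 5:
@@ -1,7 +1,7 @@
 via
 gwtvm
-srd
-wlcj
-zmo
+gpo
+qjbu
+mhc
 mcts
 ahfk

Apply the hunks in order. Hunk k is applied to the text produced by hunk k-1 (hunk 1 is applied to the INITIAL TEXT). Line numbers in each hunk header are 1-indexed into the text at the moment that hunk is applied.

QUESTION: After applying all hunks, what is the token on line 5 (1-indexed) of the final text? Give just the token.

Hunk 1: at line 1 remove [hxnnt,pqx,xyoo] add [gwtvm] -> 7 lines: via gwtvm hkb wznr dljzg mcts ahfk
Hunk 2: at line 1 remove [hkb,wznr,dljzg] add [kpaln] -> 5 lines: via gwtvm kpaln mcts ahfk
Hunk 3: at line 1 remove [kpaln] add [hdiyu] -> 5 lines: via gwtvm hdiyu mcts ahfk
Hunk 4: at line 1 remove [hdiyu] add [srd,wlcj,zmo] -> 7 lines: via gwtvm srd wlcj zmo mcts ahfk
Hunk 5: at line 1 remove [srd,wlcj,zmo] add [gpo,qjbu,mhc] -> 7 lines: via gwtvm gpo qjbu mhc mcts ahfk
Final line 5: mhc

Answer: mhc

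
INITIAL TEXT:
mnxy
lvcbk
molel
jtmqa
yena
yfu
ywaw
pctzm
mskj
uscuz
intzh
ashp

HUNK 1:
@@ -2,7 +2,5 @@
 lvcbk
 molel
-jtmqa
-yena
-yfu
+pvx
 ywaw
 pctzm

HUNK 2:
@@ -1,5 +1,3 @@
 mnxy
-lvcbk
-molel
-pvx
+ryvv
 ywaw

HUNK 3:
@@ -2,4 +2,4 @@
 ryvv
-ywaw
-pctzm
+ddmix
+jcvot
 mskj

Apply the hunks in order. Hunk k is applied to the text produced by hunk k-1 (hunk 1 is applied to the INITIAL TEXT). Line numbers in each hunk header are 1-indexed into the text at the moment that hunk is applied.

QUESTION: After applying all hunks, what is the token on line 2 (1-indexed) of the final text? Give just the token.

Answer: ryvv

Derivation:
Hunk 1: at line 2 remove [jtmqa,yena,yfu] add [pvx] -> 10 lines: mnxy lvcbk molel pvx ywaw pctzm mskj uscuz intzh ashp
Hunk 2: at line 1 remove [lvcbk,molel,pvx] add [ryvv] -> 8 lines: mnxy ryvv ywaw pctzm mskj uscuz intzh ashp
Hunk 3: at line 2 remove [ywaw,pctzm] add [ddmix,jcvot] -> 8 lines: mnxy ryvv ddmix jcvot mskj uscuz intzh ashp
Final line 2: ryvv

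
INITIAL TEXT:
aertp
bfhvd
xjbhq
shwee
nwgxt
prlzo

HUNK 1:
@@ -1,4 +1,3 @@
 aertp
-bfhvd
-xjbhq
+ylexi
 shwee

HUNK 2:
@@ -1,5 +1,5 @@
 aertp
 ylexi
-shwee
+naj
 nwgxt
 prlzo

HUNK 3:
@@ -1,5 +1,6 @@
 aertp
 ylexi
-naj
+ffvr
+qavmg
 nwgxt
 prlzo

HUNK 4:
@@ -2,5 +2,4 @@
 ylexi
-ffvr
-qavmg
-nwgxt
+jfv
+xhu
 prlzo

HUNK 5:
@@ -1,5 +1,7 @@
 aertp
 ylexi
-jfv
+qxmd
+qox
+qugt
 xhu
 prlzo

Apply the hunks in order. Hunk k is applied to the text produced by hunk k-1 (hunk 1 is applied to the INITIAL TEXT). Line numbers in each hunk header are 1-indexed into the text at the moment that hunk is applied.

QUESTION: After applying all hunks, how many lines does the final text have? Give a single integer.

Answer: 7

Derivation:
Hunk 1: at line 1 remove [bfhvd,xjbhq] add [ylexi] -> 5 lines: aertp ylexi shwee nwgxt prlzo
Hunk 2: at line 1 remove [shwee] add [naj] -> 5 lines: aertp ylexi naj nwgxt prlzo
Hunk 3: at line 1 remove [naj] add [ffvr,qavmg] -> 6 lines: aertp ylexi ffvr qavmg nwgxt prlzo
Hunk 4: at line 2 remove [ffvr,qavmg,nwgxt] add [jfv,xhu] -> 5 lines: aertp ylexi jfv xhu prlzo
Hunk 5: at line 1 remove [jfv] add [qxmd,qox,qugt] -> 7 lines: aertp ylexi qxmd qox qugt xhu prlzo
Final line count: 7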